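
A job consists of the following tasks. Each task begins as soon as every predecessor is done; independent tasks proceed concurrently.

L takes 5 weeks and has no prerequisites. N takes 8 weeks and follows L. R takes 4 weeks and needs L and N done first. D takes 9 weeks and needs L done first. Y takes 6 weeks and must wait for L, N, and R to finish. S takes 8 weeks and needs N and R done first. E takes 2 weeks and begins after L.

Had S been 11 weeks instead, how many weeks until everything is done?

28

Critical path before the change: L→N→R→S = 5+8+4+8 = 25 giving 25 weeks.
Since S is critical, the +3 change carries straight to that chain (now 28 weeks).
That remains the longest chain; total 28 weeks.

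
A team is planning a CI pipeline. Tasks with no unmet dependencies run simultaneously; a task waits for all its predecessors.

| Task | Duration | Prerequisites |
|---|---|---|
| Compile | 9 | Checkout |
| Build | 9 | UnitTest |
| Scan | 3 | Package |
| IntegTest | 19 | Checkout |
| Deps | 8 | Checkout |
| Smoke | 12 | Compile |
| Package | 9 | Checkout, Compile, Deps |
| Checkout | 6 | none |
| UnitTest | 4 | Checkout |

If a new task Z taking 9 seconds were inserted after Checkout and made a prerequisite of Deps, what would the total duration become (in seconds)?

35

Originally the project takes 27 seconds.
With Z inserted, Deps now waits for max(Checkout, Z).
New critical path: Checkout→Z→Deps→Package→Scan = 6+9+8+9+3 = 35 ⇒ 35 seconds.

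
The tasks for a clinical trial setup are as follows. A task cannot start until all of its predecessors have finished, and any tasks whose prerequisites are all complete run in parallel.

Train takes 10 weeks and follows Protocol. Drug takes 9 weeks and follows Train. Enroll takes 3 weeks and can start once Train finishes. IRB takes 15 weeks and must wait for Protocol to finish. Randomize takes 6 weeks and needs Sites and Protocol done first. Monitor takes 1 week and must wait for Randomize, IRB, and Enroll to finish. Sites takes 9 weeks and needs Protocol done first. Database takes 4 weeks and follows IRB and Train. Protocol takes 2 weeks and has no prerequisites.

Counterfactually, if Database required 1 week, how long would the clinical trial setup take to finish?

Critical path before the change: Protocol→IRB→Database = 2+15+4 = 21 giving 21 weeks.
Database lies on that path, so at 1 week the path becomes 18 weeks.
The binding chain switches to Protocol→Train→Drug = 2+10+9 = 21; finish 21 weeks.

21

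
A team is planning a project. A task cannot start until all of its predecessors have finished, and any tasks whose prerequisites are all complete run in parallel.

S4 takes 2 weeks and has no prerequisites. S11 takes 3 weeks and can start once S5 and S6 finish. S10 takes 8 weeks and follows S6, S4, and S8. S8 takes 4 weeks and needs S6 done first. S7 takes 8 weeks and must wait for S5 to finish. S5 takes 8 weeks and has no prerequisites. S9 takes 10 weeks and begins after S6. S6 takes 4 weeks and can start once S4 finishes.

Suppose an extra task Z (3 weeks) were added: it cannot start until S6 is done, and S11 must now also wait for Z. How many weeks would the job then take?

Originally the job takes 18 weeks.
With Z inserted, S11 now waits for max(S5, S6, Z).
New critical path: S4→S6→S8→S10 = 2+4+4+8 = 18 ⇒ 18 weeks.

18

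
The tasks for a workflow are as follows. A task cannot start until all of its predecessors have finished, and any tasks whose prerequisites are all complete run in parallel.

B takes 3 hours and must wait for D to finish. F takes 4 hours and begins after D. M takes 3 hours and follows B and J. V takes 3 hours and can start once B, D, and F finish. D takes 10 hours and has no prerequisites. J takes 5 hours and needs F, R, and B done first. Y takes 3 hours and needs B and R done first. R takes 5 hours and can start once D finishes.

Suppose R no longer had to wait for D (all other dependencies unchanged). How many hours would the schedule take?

Original critical path: D→R→J→M = 10+5+5+3 = 23 ⇒ 23 hours.
Without D→R, R's earliest start moves from 10 to 0.
New critical path: D→F→J→M = 10+4+5+3 = 22 ⇒ 22 hours.

22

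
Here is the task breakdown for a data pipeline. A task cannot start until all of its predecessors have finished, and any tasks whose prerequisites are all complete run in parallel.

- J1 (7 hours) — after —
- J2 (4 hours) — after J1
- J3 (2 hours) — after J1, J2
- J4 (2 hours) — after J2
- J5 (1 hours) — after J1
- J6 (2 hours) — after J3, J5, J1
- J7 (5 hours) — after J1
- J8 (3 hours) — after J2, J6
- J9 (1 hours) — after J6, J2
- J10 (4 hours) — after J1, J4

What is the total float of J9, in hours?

J1→J2→J3→J6→J8 = 7+4+2+2+3 = 18 sets the makespan at 18 hours.
Longest path through J9: 16 hours (earliest finish 16, latest finish 18).
Float = 18 − 16 = 2.

2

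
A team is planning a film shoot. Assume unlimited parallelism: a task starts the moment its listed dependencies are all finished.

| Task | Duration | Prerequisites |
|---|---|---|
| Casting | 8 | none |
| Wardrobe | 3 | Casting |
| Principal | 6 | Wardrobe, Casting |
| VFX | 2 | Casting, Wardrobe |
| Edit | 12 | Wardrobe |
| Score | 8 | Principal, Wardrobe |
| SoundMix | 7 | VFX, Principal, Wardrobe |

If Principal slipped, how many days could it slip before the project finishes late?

0

Casting→Wardrobe→Principal→Score = 8+3+6+8 = 25 sets the makespan at 25 days.
The longest chain containing Principal totals 25 days.
Float = 25 − 25 = 0.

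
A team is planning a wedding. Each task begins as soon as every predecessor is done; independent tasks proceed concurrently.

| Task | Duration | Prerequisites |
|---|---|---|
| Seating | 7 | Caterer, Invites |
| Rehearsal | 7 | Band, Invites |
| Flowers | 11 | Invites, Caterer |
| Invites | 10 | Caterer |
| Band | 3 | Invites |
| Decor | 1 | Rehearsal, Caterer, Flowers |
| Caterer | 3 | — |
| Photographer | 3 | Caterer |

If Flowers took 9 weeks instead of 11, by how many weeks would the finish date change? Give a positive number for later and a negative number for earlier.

-1

Critical path before the change: Caterer→Invites→Flowers→Decor = 3+10+11+1 = 25 giving 25 weeks.
Flowers is on the critical path; changing it to 9 makes that path 23 weeks.
Now Caterer→Invites→Band→Rehearsal→Decor = 3+10+3+7+1 = 24 is longest, so the finish becomes 24 weeks.
Change in finish: 24 − 25 = -1 weeks.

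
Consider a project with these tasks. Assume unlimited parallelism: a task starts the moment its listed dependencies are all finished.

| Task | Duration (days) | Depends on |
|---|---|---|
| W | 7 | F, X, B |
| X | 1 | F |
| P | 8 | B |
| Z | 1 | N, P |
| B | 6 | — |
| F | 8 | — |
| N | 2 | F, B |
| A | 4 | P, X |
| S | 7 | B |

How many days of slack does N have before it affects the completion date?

B→P→A = 6+8+4 = 18 sets the makespan at 18 days.
N finishes as early as 10 and must finish by 17.
Slack of N = 15 − 8 = 7 days.

7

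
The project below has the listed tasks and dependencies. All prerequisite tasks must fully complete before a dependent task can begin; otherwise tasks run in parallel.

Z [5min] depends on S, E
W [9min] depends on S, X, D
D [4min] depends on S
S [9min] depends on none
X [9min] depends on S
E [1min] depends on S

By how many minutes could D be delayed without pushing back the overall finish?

5

S→X→W = 9+9+9 = 27 sets the makespan at 27 minutes.
D finishes as early as 13 and must finish by 18.
Slack of D = 14 − 9 = 5 minutes.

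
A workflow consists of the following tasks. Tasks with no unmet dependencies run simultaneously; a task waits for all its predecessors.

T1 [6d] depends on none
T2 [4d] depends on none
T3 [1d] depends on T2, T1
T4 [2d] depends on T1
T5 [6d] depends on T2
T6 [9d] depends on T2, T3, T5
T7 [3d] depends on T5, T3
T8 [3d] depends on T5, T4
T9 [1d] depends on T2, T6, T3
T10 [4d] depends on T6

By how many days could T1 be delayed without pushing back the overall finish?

3

The longest chain is T2→T5→T6→T10 = 4+6+9+4 = 23; overall finish 23 days.
The longest chain containing T1 totals 20 days.
Float = 23 − 20 = 3.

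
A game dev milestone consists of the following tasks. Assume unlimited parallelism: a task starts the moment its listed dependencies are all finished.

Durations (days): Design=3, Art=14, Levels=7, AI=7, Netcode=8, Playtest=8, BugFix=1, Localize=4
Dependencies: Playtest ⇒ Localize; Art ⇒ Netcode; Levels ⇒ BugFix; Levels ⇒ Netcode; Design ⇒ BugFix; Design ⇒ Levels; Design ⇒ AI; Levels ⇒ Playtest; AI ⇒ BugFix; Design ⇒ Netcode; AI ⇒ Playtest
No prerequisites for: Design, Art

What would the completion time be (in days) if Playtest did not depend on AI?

22

Before: longest chain Design→Levels→Playtest→Localize = 3+7+8+4 = 22, finish 22.
Dropping AI→Playtest doesn't change Playtest's earliest start (10); another predecessor still binds.
The longest chain is now Design→Levels→Playtest→Localize = 3+7+8+4 = 22, so the schedule takes 22 days.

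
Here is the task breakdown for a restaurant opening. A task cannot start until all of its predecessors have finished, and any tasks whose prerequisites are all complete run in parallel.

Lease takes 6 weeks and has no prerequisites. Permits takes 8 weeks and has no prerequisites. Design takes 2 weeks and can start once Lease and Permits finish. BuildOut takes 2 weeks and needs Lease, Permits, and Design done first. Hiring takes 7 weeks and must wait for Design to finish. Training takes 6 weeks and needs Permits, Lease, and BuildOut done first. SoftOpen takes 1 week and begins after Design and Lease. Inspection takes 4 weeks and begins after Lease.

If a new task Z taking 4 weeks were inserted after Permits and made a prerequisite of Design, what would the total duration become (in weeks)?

22

Originally the restaurant opening takes 18 weeks.
With Z inserted, Design now waits for max(Lease, Permits, Z).
New critical path: Permits→Z→Design→BuildOut→Training = 8+4+2+2+6 = 22 ⇒ 22 weeks.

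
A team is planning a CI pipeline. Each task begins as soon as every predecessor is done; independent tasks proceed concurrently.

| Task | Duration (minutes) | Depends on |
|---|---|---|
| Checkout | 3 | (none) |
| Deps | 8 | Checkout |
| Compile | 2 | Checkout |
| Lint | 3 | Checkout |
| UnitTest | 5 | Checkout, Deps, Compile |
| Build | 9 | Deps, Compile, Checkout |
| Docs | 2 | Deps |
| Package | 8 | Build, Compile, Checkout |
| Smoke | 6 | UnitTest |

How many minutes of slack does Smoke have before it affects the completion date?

Critical path: Checkout→Deps→Build→Package = 3+8+9+8 = 28, so the finish is 28 minutes.
The longest chain containing Smoke totals 22 minutes.
Slack of Smoke = 22 − 16 = 6 minutes.

6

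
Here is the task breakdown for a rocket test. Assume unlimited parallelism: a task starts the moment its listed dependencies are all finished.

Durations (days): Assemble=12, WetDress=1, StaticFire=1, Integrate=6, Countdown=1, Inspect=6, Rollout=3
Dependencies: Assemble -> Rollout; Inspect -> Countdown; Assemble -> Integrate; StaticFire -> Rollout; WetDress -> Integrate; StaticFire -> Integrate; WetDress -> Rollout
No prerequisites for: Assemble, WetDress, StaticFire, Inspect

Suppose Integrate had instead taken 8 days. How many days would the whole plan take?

20

Actual critical path: Assemble→Integrate = 12+6 = 18 ⇒ 18 days.
Integrate lies on that path, so at 8 days the path becomes 20 days.
No other chain overtakes it, so the finish is 20 days.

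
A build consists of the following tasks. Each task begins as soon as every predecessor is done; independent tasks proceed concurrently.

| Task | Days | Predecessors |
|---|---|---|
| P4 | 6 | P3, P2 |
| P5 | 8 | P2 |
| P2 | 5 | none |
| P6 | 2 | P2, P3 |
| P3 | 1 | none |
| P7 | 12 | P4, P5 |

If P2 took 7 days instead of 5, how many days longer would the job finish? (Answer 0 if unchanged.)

Critical path before the change: P2→P5→P7 = 5+8+12 = 25 giving 25 days.
P2 lies on that path, so at 7 days the path becomes 27 days.
That remains the longest chain; total 27 days.
Change in finish: 27 − 25 = +2 days.

2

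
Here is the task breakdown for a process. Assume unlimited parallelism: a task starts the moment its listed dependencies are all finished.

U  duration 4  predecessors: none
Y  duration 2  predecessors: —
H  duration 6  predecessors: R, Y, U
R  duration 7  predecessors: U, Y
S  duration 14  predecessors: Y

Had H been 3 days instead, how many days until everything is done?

Critical path before the change: U→R→H = 4+7+6 = 17 giving 17 days.
Since H is critical, the -3 change carries straight to that chain (now 14 days).
New critical path: Y→S = 2+14 = 16 ⇒ 16 days.

16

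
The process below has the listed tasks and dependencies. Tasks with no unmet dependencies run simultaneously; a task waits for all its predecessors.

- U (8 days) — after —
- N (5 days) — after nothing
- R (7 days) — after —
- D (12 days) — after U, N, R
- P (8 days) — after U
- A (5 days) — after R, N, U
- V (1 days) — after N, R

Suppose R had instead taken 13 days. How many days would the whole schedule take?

Baseline: U→D = 8+12 = 20 → 20 days.
R is off the critical path — its longest chain is 19 days, giving 1 of slack.
Now R→D = 13+12 = 25 is longest, so the finish becomes 25 days.

25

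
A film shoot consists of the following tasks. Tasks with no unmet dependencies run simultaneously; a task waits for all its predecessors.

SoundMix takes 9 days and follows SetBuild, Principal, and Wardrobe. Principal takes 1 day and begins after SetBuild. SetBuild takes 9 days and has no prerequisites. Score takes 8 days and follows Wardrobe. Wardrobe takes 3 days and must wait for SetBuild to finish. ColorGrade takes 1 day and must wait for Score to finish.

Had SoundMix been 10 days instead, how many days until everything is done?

22

The binding path is SetBuild→Wardrobe→SoundMix = 9+3+9 = 21; finish at 21 days.
SoundMix is on the critical path; changing it to 10 makes that path 22 days.
That remains the longest chain; total 22 days.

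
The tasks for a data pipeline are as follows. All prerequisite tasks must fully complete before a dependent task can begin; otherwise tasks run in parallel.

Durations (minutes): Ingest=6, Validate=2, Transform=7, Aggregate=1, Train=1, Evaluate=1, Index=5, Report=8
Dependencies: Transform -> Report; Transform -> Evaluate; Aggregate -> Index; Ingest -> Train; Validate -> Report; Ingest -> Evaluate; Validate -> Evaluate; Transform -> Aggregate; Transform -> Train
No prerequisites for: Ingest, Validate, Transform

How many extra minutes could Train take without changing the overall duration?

Transform→Report = 7+8 = 15 sets the makespan at 15 minutes.
Train finishes as early as 8 and must finish by 15.
Slack of Train = 14 − 7 = 7 minutes.

7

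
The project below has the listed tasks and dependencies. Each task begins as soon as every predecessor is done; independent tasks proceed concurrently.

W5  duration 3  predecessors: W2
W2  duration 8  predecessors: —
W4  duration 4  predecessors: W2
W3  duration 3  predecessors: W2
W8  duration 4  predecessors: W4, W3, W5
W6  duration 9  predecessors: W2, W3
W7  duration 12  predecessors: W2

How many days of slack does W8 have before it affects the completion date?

4

Critical path: W2→W3→W6 = 8+3+9 = 20, so the finish is 20 days.
Longest path through W8: 16 days (earliest finish 16, latest finish 20).
Float = 20 − 16 = 4.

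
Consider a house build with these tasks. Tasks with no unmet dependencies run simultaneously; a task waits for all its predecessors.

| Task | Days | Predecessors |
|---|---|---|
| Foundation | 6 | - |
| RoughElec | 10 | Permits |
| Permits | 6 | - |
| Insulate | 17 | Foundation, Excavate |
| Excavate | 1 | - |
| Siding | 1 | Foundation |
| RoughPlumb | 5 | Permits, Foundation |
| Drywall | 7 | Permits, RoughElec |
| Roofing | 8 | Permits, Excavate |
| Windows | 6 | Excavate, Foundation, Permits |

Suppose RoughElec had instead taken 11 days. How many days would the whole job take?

24

Baseline: Permits→RoughElec→Drywall = 6+10+7 = 23 → 23 days.
RoughElec is on the critical path; changing it to 11 makes that path 24 days.
That remains the longest chain; total 24 days.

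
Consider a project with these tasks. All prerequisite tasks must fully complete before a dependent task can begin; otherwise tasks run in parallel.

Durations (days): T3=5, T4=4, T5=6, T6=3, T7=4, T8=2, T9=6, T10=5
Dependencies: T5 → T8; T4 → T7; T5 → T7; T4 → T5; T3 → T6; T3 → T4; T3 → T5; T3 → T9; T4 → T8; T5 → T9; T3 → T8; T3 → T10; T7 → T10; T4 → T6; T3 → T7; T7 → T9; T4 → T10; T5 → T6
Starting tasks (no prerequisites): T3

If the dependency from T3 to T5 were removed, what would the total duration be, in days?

Before: longest chain T3→T4→T5→T7→T9 = 5+4+6+4+6 = 25, finish 25.
Dropping T3→T5 doesn't change T5's earliest start (9); another predecessor still binds.
After: T3→T4→T5→T7→T9 = 5+4+6+4+6 = 25 → 25 days.

25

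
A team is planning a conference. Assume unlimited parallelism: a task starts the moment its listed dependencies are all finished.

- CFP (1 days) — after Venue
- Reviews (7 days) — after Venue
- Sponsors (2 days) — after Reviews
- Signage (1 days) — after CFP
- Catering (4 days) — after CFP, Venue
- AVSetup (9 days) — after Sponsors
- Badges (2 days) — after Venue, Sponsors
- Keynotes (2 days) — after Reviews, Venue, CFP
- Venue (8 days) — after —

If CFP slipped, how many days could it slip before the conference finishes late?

13

Venue→Reviews→Sponsors→AVSetup = 8+7+2+9 = 26 sets the makespan at 26 days.
The longest chain containing CFP totals 13 days.
Slack of CFP = 21 − 8 = 13 days.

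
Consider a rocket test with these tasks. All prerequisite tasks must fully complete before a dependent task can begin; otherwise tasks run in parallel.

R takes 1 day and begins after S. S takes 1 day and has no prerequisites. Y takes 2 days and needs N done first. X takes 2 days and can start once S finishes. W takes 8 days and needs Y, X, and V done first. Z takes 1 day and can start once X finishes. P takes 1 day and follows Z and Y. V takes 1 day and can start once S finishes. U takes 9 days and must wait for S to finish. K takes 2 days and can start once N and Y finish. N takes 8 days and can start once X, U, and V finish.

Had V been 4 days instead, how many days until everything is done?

28

As given, the longest chain is S→U→N→Y→W = 1+9+8+2+8 = 28, so the finish is 28 days.
V is off the critical path — its longest chain is 20 days, giving 8 of slack.
The critical path is still S→U→N→Y→W; finish is now 28 days.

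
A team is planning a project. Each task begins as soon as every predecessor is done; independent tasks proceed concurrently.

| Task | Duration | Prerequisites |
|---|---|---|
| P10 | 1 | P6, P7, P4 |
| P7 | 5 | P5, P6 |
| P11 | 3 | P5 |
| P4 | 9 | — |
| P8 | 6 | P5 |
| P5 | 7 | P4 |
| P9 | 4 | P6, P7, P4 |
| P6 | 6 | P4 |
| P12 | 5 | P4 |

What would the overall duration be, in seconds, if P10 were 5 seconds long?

Actual critical path: P4→P5→P7→P9 = 9+7+5+4 = 25 ⇒ 25 seconds.
The longest path through P10 is only 22 seconds, so P10 has float 3.
Now P4→P5→P7→P10 = 9+7+5+5 = 26 is longest, so the finish becomes 26 seconds.

26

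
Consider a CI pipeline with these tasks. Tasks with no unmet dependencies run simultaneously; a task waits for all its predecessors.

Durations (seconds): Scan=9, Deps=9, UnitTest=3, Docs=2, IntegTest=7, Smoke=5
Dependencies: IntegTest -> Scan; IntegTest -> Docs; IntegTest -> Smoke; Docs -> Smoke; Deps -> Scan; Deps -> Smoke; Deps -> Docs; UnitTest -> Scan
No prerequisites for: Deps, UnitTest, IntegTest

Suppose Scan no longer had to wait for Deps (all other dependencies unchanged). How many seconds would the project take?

Original critical path: Deps→Scan = 9+9 = 18 ⇒ 18 seconds.
Without Deps→Scan, Scan's earliest start moves from 9 to 7.
The longest chain is now Deps→Docs→Smoke = 9+2+5 = 16, so the project takes 16 seconds.

16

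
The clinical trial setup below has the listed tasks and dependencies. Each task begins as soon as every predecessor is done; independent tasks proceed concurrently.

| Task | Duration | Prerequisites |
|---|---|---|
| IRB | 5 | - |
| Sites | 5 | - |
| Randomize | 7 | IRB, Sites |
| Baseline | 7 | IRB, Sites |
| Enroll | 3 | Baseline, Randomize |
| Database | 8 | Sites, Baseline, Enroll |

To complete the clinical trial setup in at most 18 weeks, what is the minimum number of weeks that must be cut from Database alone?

5

Current finish: 23 weeks; target: 18.
Database is on every critical path, so each week cut from Database cuts the finish by one (this holds down to a finish of 16).
Need 23 − 18 = 5 weeks off Database → Database becomes 3 weeks, finish becomes 18.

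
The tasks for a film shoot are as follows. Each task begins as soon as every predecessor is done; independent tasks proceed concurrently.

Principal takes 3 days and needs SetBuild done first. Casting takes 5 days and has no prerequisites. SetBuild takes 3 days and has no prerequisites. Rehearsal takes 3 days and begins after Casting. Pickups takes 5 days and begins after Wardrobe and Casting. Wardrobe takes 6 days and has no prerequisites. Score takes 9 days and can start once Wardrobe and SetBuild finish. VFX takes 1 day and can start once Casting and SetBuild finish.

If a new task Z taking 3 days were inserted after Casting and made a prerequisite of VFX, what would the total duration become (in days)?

15

Originally the project takes 15 days.
With Z inserted, VFX now waits for max(Casting, SetBuild, Z).
New critical path: Wardrobe→Score = 6+9 = 15 ⇒ 15 days.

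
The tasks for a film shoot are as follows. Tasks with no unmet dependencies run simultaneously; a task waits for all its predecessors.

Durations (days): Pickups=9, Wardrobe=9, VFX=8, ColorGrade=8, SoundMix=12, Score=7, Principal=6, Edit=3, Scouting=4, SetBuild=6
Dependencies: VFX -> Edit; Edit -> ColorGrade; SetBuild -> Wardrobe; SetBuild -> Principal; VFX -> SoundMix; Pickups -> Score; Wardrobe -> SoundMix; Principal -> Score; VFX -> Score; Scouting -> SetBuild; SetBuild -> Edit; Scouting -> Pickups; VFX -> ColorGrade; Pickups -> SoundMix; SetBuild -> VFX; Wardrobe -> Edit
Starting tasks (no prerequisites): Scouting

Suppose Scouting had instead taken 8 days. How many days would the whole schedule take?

Actual critical path: Scouting→SetBuild→Wardrobe→SoundMix = 4+6+9+12 = 31 ⇒ 31 days.
Scouting lies on that path, so at 8 days the path becomes 35 days.
That remains the longest chain; total 35 days.

35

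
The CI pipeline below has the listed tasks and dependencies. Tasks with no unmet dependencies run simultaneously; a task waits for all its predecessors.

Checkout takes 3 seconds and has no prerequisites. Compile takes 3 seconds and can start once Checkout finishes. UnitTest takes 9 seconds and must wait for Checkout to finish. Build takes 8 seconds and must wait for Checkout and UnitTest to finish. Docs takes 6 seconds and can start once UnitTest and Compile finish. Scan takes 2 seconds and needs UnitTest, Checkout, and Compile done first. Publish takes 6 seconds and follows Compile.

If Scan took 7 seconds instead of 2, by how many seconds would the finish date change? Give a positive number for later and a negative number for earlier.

The binding path is Checkout→UnitTest→Build = 3+9+8 = 20; finish at 20 seconds.
Scan is off the critical path — its longest chain is 14 seconds, giving 6 of slack.
That remains the longest chain; total 20 seconds.
Change in finish: 20 − 20 = +0 seconds.

0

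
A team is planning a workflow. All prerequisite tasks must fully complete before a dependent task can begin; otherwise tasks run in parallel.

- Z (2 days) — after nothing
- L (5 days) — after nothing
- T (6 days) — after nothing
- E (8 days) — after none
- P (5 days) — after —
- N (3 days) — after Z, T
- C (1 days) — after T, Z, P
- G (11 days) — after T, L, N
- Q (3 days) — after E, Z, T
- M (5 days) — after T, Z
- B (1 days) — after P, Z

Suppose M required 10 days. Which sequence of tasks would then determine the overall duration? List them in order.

Baseline: T→N→G = 6+3+11 = 20 → 20 days.
M is off the critical path — its longest chain is 11 days, giving 9 of slack.
No other chain overtakes it, so the finish is 20 days.

T, N, G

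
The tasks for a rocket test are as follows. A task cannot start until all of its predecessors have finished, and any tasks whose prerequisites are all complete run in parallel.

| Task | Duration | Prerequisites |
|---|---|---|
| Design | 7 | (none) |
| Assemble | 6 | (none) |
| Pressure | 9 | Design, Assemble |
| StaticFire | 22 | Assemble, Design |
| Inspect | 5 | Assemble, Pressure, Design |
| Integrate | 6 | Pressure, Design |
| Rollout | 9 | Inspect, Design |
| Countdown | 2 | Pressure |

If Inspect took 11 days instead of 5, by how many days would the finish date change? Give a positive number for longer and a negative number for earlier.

6

The binding path is Design→Pressure→Inspect→Rollout = 7+9+5+9 = 30; finish at 30 days.
Since Inspect is critical, the +6 change carries straight to that chain (now 36 days).
No other chain overtakes it, so the finish is 36 days.
Change in finish: 36 − 30 = +6 days.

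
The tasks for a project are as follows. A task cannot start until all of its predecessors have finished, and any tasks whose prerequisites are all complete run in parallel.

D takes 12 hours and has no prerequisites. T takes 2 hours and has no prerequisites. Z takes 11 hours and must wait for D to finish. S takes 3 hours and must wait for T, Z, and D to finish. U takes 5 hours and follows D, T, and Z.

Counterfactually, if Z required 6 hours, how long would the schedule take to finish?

As given, the longest chain is D→Z→U = 12+11+5 = 28, so the finish is 28 hours.
Z is on the critical path; changing it to 6 makes that path 23 hours.
The critical path is still D→Z→U; finish is now 23 hours.

23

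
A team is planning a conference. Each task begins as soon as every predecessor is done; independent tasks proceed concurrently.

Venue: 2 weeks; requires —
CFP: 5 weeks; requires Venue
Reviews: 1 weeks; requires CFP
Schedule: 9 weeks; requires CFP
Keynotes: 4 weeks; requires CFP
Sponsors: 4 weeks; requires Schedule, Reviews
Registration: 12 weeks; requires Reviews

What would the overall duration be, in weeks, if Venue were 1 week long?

19

Critical path before the change: Venue→CFP→Reviews→Registration = 2+5+1+12 = 20 giving 20 weeks.
Since Venue is critical, the -1 change carries straight to that chain (now 19 weeks).
That remains the longest chain; total 19 weeks.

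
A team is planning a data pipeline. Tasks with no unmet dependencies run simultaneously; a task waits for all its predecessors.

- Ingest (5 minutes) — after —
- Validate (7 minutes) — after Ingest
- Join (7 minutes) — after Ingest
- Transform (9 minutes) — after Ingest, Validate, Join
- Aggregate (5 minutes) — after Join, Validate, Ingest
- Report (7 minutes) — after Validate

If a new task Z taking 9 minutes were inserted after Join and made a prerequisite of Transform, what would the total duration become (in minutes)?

Originally the job takes 21 minutes.
With Z inserted, Transform now waits for max(Ingest, Validate, Join, Z).
New critical path: Ingest→Join→Z→Transform = 5+7+9+9 = 30 ⇒ 30 minutes.

30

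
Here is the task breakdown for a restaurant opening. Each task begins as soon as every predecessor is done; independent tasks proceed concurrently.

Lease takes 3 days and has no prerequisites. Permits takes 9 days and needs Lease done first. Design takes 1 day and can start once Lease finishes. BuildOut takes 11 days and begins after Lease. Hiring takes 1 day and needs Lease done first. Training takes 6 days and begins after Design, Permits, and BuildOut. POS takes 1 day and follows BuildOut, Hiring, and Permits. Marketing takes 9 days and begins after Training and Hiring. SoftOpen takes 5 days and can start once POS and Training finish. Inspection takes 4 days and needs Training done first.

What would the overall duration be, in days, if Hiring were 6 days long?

29

Baseline: Lease→BuildOut→Training→Marketing = 3+11+6+9 = 29 → 29 days.
Hiring has 16 days of float (longest path through it is 13).
The critical path is still Lease→BuildOut→Training→Marketing; finish is now 29 days.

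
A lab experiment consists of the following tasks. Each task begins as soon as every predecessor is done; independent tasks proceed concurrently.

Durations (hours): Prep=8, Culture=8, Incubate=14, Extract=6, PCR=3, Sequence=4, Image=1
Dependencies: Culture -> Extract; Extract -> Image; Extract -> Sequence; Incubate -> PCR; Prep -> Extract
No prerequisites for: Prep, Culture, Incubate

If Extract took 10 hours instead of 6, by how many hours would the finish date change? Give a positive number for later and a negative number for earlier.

Baseline: Prep→Extract→Sequence = 8+6+4 = 18 → 18 hours.
Extract is on the critical path; changing it to 10 makes that path 22 hours.
No other chain overtakes it, so the finish is 22 hours.
Change in finish: 22 − 18 = +4 hours.

4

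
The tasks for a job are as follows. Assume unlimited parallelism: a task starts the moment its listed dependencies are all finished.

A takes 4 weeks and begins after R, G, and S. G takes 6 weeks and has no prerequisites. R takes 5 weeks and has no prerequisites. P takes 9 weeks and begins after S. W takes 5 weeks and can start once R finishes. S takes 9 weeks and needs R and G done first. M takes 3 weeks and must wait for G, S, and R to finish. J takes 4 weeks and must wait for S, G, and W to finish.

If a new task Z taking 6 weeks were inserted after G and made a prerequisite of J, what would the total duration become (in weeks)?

24

Originally the project takes 24 weeks.
With Z inserted, J now waits for max(S, G, W, Z).
New critical path: G→S→P = 6+9+9 = 24 ⇒ 24 weeks.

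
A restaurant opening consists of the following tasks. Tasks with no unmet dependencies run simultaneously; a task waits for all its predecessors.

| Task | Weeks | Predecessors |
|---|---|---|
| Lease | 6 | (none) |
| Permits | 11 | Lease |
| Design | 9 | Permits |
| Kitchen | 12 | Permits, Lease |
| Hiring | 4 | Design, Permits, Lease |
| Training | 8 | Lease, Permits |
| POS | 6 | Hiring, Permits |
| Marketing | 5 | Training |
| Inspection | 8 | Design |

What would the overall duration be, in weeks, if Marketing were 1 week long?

Baseline: Lease→Permits→Design→Hiring→POS = 6+11+9+4+6 = 36 → 36 weeks.
Marketing has 6 weeks of float (longest path through it is 30).
That remains the longest chain; total 36 weeks.

36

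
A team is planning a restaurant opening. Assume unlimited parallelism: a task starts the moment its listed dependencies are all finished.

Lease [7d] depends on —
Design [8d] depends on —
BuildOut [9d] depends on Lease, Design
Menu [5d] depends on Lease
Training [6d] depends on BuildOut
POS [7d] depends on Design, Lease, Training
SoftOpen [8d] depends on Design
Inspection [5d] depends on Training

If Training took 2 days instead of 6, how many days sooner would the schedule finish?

4

Baseline: Design→BuildOut→Training→POS = 8+9+6+7 = 30 → 30 days.
Training lies on that path, so at 2 days the path becomes 26 days.
That remains the longest chain; total 26 days.
Change in finish: 26 − 30 = -4 days.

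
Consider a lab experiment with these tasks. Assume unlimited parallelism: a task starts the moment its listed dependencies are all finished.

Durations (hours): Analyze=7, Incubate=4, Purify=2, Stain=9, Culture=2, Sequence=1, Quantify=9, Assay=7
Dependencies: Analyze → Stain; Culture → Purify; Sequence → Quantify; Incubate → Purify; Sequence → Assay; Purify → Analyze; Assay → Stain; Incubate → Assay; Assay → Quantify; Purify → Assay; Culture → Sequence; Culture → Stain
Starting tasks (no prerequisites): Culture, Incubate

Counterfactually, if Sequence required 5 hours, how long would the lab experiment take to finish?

As given, the longest chain is Incubate→Purify→Assay→Stain = 4+2+7+9 = 22, so the finish is 22 hours.
Sequence is off the critical path — its longest chain is 19 hours, giving 3 of slack.
The binding chain switches to Culture→Sequence→Assay→Stain = 2+5+7+9 = 23; finish 23 hours.

23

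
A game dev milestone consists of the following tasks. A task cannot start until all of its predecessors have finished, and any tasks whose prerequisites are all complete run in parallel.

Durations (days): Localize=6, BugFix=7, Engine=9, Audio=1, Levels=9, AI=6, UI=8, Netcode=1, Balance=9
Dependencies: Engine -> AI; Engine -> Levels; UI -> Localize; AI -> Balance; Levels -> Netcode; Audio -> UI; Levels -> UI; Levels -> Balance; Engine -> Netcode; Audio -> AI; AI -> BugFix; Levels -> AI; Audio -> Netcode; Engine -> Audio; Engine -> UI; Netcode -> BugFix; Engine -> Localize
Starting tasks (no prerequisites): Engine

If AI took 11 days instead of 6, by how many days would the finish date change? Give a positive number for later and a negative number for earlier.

As given, the longest chain is Engine→Levels→AI→Balance = 9+9+6+9 = 33, so the finish is 33 days.
Since AI is critical, the +5 change carries straight to that chain (now 38 days).
That remains the longest chain; total 38 days.
Change in finish: 38 − 33 = +5 days.

5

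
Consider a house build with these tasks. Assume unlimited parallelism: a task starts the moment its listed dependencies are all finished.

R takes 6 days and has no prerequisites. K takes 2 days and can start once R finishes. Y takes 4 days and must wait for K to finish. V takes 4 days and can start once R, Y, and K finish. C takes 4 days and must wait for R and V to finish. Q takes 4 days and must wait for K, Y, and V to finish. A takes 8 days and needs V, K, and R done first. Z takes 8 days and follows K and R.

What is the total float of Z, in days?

8

The longest chain is R→K→Y→V→A = 6+2+4+4+8 = 24; overall finish 24 days.
Longest path through Z: 16 days (earliest finish 16, latest finish 24).
Float = 24 − 16 = 8.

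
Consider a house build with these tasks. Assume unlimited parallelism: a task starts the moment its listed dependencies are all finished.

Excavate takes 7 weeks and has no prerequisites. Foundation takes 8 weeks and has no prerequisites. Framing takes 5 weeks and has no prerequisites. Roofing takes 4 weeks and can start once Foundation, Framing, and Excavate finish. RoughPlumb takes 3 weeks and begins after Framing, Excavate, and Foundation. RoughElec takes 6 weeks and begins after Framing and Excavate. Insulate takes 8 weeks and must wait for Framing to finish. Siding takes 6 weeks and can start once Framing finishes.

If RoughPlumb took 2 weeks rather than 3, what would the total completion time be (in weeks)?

13

Critical path before the change: Excavate→RoughElec = 7+6 = 13 giving 13 weeks.
RoughPlumb is off the critical path — its longest chain is 11 weeks, giving 2 of slack.
The critical path is still Excavate→RoughElec; finish is now 13 weeks.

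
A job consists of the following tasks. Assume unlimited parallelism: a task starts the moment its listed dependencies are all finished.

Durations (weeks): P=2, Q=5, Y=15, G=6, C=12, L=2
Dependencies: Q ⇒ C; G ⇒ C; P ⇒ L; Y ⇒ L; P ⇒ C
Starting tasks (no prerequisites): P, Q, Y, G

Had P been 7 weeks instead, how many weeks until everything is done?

19

As given, the longest chain is G→C = 6+12 = 18, so the finish is 18 weeks.
P has 4 weeks of float (longest path through it is 14).
The binding chain switches to P→C = 7+12 = 19; finish 19 weeks.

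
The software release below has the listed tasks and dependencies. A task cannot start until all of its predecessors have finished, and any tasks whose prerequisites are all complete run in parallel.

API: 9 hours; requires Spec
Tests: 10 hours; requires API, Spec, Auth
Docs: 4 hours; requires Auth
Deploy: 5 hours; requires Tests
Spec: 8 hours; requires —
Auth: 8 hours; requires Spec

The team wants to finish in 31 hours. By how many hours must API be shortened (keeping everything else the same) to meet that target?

1

Current finish: 32 hours; target: 31.
API is on every critical path, so each hour cut from API cuts the finish by one (this holds down to a finish of 31).
Need 32 − 31 = 1 hour off API → API becomes 8 hours, finish becomes 31.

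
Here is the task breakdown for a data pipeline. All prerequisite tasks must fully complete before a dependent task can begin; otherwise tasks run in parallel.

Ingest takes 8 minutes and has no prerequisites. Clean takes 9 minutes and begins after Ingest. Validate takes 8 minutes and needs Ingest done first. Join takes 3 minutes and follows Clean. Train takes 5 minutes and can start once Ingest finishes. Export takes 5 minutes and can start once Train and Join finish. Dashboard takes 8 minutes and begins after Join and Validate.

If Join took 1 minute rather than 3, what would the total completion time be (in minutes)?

Baseline: Ingest→Clean→Join→Dashboard = 8+9+3+8 = 28 → 28 minutes.
Join is on the critical path; changing it to 1 makes that path 26 minutes.
That remains the longest chain; total 26 minutes.

26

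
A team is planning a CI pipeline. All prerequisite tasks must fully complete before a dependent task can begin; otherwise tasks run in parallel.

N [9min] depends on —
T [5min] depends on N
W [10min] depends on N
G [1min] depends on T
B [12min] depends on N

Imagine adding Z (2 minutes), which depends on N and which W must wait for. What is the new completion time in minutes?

Originally the job takes 21 minutes.
With Z inserted, W now waits for max(N, Z).
New critical path: N→Z→W = 9+2+10 = 21 ⇒ 21 minutes.

21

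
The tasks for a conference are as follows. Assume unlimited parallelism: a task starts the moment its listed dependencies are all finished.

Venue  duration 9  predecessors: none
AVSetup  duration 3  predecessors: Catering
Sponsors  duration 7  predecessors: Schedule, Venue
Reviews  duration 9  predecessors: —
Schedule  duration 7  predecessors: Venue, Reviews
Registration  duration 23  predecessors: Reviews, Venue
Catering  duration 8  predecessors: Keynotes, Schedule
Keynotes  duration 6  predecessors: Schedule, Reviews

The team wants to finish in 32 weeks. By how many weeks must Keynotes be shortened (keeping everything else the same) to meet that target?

Current finish: 33 weeks; target: 32.
Keynotes is on every critical path, so each week cut from Keynotes cuts the finish by one (this holds down to a finish of 32).
Need 33 − 32 = 1 week off Keynotes → Keynotes becomes 5 weeks, finish becomes 32.

1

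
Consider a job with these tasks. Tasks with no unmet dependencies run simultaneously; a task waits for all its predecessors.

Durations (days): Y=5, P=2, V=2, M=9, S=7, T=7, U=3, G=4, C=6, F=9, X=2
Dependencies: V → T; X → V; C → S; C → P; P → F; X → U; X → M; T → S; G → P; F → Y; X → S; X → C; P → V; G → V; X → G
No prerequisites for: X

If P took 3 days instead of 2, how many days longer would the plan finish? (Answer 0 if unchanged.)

Baseline: X→C→P→V→T→S = 2+6+2+2+7+7 = 26 → 26 days.
P lies on that path, so at 3 days the path becomes 27 days.
No other chain overtakes it, so the finish is 27 days.
Change in finish: 27 − 26 = +1 days.

1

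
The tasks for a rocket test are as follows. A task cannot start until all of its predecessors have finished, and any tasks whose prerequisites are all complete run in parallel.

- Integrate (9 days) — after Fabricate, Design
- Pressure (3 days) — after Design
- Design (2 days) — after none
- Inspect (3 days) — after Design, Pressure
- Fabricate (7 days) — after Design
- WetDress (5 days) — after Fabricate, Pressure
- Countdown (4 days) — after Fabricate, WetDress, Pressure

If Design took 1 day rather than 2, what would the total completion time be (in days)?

As given, the longest chain is Design→Fabricate→WetDress→Countdown = 2+7+5+4 = 18, so the finish is 18 days.
Since Design is critical, the -1 change carries straight to that chain (now 17 days).
That remains the longest chain; total 17 days.

17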